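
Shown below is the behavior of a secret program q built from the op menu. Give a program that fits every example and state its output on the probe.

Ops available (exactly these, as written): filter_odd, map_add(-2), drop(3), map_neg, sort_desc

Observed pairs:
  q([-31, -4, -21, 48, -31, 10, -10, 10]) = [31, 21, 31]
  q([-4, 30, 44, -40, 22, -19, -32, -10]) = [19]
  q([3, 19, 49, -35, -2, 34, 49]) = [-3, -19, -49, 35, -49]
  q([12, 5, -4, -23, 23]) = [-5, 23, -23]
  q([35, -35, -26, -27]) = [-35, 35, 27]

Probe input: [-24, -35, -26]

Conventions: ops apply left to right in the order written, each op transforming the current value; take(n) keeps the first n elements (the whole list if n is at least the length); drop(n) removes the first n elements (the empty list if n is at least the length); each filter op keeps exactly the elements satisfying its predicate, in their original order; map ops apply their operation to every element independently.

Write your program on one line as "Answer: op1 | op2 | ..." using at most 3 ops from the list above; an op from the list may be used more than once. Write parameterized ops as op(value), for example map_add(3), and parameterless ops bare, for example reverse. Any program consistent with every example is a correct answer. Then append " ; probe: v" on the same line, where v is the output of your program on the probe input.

map_neg | filter_odd ; probe: [35]

Check, running the answer program on each example:
  [-31, -4, -21, 48, -31, 10, -10, 10] -> [31, 4, 21, -48, 31, -10, 10, -10] -> [31, 21, 31]
  [-4, 30, 44, -40, 22, -19, -32, -10] -> [4, -30, -44, 40, -22, 19, 32, 10] -> [19]
  [3, 19, 49, -35, -2, 34, 49] -> [-3, -19, -49, 35, 2, -34, -49] -> [-3, -19, -49, 35, -49]
  [12, 5, -4, -23, 23] -> [-12, -5, 4, 23, -23] -> [-5, 23, -23]
  [35, -35, -26, -27] -> [-35, 35, 26, 27] -> [-35, 35, 27]
  probe: [-24, -35, -26] -> [24, 35, 26] -> [35]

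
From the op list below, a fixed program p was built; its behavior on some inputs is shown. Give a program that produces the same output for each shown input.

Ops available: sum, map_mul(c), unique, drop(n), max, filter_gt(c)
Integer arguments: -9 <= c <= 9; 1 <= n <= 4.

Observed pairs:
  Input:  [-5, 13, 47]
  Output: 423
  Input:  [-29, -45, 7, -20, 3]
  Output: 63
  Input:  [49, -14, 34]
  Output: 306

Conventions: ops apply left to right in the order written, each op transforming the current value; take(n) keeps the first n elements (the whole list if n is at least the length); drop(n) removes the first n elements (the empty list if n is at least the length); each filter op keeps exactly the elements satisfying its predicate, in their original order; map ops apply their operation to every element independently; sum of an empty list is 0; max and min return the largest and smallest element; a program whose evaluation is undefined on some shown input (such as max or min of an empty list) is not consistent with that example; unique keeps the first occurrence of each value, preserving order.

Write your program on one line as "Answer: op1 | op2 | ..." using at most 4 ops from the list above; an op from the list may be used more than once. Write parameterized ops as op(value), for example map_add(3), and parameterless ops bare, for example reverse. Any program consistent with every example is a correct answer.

drop(1) | map_mul(9) | max

Check, running the answer program on each example:
  [-5, 13, 47] -> [13, 47] -> [117, 423] -> 423
  [-29, -45, 7, -20, 3] -> [-45, 7, -20, 3] -> [-405, 63, -180, 27] -> 63
  [49, -14, 34] -> [-14, 34] -> [-126, 306] -> 306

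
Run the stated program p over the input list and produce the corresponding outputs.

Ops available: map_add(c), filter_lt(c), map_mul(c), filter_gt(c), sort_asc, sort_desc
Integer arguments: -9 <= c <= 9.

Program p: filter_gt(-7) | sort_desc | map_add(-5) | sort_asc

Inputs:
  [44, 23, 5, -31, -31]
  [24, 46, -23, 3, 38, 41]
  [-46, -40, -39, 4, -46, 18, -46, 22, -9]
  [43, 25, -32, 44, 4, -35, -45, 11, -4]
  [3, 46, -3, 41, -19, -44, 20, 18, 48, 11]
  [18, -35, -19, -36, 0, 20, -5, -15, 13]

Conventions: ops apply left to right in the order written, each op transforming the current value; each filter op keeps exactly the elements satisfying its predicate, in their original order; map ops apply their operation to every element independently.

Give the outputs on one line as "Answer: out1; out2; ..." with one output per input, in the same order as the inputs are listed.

[0, 18, 39]; [-2, 19, 33, 36, 41]; [-1, 13, 17]; [-9, -1, 6, 20, 38, 39]; [-8, -2, 6, 13, 15, 36, 41, 43]; [-10, -5, 8, 13, 15]

Execution, op by op:
  [44, 23, 5, -31, -31] -> [44, 23, 5] -> [44, 23, 5] -> [39, 18, 0] -> [0, 18, 39]
  [24, 46, -23, 3, 38, 41] -> [24, 46, 3, 38, 41] -> [46, 41, 38, 24, 3] -> [41, 36, 33, 19, -2] -> [-2, 19, 33, 36, 41]
  [-46, -40, -39, 4, -46, 18, -46, 22, -9] -> [4, 18, 22] -> [22, 18, 4] -> [17, 13, -1] -> [-1, 13, 17]
  [43, 25, -32, 44, 4, -35, -45, 11, -4] -> [43, 25, 44, 4, 11, -4] -> [44, 43, 25, 11, 4, -4] -> [39, 38, 20, 6, -1, -9] -> [-9, -1, 6, 20, 38, 39]
  [3, 46, -3, 41, -19, -44, 20, 18, 48, 11] -> [3, 46, -3, 41, 20, 18, 48, 11] -> [48, 46, 41, 20, 18, 11, 3, -3] -> [43, 41, 36, 15, 13, 6, -2, -8] -> [-8, -2, 6, 13, 15, 36, 41, 43]
  [18, -35, -19, -36, 0, 20, -5, -15, 13] -> [18, 0, 20, -5, 13] -> [20, 18, 13, 0, -5] -> [15, 13, 8, -5, -10] -> [-10, -5, 8, 13, 15]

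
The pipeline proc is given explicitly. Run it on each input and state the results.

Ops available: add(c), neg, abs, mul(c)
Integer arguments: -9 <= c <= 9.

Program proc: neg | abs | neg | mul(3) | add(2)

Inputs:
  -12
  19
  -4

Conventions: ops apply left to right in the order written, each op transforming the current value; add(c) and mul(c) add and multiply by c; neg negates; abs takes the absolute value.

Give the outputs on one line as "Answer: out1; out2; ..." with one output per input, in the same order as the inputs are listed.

-34; -55; -10

Execution, op by op:
  -12 -> 12 -> 12 -> -12 -> -36 -> -34
  19 -> -19 -> 19 -> -19 -> -57 -> -55
  -4 -> 4 -> 4 -> -4 -> -12 -> -10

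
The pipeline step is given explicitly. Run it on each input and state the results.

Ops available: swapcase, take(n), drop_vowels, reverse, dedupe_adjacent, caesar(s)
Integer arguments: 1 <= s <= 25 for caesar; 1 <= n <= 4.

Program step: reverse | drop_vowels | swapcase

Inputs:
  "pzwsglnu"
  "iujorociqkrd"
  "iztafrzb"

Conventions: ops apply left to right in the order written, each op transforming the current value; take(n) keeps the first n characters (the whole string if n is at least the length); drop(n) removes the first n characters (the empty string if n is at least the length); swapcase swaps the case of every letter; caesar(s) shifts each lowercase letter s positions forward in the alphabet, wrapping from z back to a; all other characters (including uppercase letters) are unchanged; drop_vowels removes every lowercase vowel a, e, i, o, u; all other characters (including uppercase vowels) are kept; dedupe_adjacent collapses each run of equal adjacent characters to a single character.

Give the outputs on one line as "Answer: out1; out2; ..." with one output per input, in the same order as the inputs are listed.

"NLGSWZP"; "DRKQCRJ"; "BZRFTZ"

Execution, op by op:
  "pzwsglnu" -> "unlgswzp" -> "nlgswzp" -> "NLGSWZP"
  "iujorociqkrd" -> "drkqicorojui" -> "drkqcrj" -> "DRKQCRJ"
  "iztafrzb" -> "bzrfatzi" -> "bzrftz" -> "BZRFTZ"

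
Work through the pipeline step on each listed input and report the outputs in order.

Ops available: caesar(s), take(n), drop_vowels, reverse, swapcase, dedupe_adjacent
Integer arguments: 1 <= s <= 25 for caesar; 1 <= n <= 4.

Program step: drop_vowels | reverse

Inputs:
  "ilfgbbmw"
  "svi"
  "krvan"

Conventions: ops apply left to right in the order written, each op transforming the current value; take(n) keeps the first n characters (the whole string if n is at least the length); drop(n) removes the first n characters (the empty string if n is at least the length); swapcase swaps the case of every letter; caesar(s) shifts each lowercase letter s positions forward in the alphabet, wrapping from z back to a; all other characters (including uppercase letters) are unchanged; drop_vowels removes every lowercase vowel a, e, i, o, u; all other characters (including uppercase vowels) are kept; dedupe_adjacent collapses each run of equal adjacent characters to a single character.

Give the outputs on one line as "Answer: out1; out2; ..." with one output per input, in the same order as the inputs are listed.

Execution, op by op:
  "ilfgbbmw" -> "lfgbbmw" -> "wmbbgfl"
  "svi" -> "sv" -> "vs"
  "krvan" -> "krvn" -> "nvrk"

"wmbbgfl"; "vs"; "nvrk"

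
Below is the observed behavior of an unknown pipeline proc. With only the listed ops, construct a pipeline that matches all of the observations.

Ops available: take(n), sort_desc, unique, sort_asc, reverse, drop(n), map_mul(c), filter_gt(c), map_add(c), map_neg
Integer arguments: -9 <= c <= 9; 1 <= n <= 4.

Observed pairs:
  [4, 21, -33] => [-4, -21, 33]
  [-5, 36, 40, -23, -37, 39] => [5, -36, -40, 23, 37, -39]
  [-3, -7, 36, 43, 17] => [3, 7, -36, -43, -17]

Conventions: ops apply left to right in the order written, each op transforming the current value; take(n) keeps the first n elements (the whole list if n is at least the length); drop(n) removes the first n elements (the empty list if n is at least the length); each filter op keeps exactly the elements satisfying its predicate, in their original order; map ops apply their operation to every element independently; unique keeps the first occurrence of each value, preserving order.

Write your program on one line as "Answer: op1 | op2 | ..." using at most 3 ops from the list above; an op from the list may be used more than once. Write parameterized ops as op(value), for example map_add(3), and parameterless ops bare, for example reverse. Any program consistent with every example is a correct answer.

reverse | map_neg | reverse

Check, running the answer program on each example:
  [4, 21, -33] -> [-33, 21, 4] -> [33, -21, -4] -> [-4, -21, 33]
  [-5, 36, 40, -23, -37, 39] -> [39, -37, -23, 40, 36, -5] -> [-39, 37, 23, -40, -36, 5] -> [5, -36, -40, 23, 37, -39]
  [-3, -7, 36, 43, 17] -> [17, 43, 36, -7, -3] -> [-17, -43, -36, 7, 3] -> [3, 7, -36, -43, -17]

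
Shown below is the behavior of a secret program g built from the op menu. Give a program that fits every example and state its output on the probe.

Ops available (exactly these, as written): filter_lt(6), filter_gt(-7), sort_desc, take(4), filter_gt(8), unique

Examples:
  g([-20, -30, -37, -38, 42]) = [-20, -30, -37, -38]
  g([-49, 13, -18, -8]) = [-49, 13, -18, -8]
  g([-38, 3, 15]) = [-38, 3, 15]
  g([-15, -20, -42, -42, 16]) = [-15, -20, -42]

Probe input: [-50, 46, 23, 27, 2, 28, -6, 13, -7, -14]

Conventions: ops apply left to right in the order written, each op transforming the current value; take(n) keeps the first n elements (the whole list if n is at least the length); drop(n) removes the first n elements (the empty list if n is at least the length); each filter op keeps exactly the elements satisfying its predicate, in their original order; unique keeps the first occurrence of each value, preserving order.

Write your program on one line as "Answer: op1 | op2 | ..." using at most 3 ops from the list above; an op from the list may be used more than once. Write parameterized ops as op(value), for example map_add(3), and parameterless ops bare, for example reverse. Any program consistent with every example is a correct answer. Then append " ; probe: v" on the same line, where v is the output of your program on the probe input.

take(4) | unique ; probe: [-50, 46, 23, 27]

Check, running the answer program on each example:
  [-20, -30, -37, -38, 42] -> [-20, -30, -37, -38] -> [-20, -30, -37, -38]
  [-49, 13, -18, -8] -> [-49, 13, -18, -8] -> [-49, 13, -18, -8]
  [-38, 3, 15] -> [-38, 3, 15] -> [-38, 3, 15]
  [-15, -20, -42, -42, 16] -> [-15, -20, -42, -42] -> [-15, -20, -42]
  probe: [-50, 46, 23, 27, 2, 28, -6, 13, -7, -14] -> [-50, 46, 23, 27] -> [-50, 46, 23, 27]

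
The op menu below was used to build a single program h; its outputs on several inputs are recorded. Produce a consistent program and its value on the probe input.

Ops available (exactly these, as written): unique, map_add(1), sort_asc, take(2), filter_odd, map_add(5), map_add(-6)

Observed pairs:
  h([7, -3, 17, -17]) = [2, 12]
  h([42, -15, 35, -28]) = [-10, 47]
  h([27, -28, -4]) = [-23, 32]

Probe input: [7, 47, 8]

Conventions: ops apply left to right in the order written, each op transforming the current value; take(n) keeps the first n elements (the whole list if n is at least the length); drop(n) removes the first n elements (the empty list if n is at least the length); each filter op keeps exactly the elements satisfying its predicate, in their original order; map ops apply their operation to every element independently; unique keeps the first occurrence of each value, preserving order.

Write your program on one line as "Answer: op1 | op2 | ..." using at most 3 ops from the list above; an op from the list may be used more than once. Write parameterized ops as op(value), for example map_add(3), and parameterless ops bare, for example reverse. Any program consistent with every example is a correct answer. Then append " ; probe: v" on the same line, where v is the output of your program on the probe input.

map_add(5) | take(2) | sort_asc ; probe: [12, 52]

Check, running the answer program on each example:
  [7, -3, 17, -17] -> [12, 2, 22, -12] -> [12, 2] -> [2, 12]
  [42, -15, 35, -28] -> [47, -10, 40, -23] -> [47, -10] -> [-10, 47]
  [27, -28, -4] -> [32, -23, 1] -> [32, -23] -> [-23, 32]
  probe: [7, 47, 8] -> [12, 52, 13] -> [12, 52] -> [12, 52]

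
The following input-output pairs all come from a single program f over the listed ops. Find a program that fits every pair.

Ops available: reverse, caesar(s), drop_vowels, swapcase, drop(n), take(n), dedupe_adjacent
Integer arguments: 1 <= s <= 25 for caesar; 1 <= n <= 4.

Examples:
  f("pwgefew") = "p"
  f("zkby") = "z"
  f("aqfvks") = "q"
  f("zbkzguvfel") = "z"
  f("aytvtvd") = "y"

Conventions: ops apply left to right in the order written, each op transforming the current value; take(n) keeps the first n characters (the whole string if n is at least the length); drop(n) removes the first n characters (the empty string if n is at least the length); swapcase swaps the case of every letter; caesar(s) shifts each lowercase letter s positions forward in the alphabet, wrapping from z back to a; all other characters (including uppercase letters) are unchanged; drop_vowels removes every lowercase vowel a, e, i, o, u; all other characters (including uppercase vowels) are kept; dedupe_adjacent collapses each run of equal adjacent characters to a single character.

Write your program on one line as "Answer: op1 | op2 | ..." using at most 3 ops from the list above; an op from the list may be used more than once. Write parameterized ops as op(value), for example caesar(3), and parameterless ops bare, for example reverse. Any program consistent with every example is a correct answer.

take(4) | drop_vowels | take(1)

Check, running the answer program on each example:
  "pwgefew" -> "pwge" -> "pwg" -> "p"
  "zkby" -> "zkby" -> "zkby" -> "z"
  "aqfvks" -> "aqfv" -> "qfv" -> "q"
  "zbkzguvfel" -> "zbkz" -> "zbkz" -> "z"
  "aytvtvd" -> "aytv" -> "ytv" -> "y"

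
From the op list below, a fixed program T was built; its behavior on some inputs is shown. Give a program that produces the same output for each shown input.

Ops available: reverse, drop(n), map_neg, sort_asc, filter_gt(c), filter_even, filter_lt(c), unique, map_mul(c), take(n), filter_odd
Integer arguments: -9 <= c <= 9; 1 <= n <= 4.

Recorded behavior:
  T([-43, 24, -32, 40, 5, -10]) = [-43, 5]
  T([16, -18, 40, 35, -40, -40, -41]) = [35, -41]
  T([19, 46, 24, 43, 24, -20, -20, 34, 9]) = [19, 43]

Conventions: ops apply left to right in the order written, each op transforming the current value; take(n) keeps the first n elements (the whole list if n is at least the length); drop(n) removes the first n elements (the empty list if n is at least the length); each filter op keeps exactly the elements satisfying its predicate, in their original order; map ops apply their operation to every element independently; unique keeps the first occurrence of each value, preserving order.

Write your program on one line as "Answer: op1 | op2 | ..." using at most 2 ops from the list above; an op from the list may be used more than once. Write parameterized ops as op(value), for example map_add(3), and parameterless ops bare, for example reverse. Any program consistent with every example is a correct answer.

filter_odd | take(2)

Check, running the answer program on each example:
  [-43, 24, -32, 40, 5, -10] -> [-43, 5] -> [-43, 5]
  [16, -18, 40, 35, -40, -40, -41] -> [35, -41] -> [35, -41]
  [19, 46, 24, 43, 24, -20, -20, 34, 9] -> [19, 43, 9] -> [19, 43]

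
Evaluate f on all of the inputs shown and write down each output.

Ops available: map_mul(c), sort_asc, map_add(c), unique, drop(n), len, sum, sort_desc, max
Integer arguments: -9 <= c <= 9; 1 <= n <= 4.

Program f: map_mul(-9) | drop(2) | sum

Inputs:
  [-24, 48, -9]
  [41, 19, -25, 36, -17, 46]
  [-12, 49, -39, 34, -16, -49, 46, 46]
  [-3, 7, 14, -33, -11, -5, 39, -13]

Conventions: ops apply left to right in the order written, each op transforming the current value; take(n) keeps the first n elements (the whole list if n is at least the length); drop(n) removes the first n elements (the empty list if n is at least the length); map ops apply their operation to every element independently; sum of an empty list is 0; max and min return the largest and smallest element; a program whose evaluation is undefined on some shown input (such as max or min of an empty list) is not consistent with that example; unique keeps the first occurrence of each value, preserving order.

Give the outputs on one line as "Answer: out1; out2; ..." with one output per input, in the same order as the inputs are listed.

81; -360; -198; 81

Execution, op by op:
  [-24, 48, -9] -> [216, -432, 81] -> [81] -> 81
  [41, 19, -25, 36, -17, 46] -> [-369, -171, 225, -324, 153, -414] -> [225, -324, 153, -414] -> -360
  [-12, 49, -39, 34, -16, -49, 46, 46] -> [108, -441, 351, -306, 144, 441, -414, -414] -> [351, -306, 144, 441, -414, -414] -> -198
  [-3, 7, 14, -33, -11, -5, 39, -13] -> [27, -63, -126, 297, 99, 45, -351, 117] -> [-126, 297, 99, 45, -351, 117] -> 81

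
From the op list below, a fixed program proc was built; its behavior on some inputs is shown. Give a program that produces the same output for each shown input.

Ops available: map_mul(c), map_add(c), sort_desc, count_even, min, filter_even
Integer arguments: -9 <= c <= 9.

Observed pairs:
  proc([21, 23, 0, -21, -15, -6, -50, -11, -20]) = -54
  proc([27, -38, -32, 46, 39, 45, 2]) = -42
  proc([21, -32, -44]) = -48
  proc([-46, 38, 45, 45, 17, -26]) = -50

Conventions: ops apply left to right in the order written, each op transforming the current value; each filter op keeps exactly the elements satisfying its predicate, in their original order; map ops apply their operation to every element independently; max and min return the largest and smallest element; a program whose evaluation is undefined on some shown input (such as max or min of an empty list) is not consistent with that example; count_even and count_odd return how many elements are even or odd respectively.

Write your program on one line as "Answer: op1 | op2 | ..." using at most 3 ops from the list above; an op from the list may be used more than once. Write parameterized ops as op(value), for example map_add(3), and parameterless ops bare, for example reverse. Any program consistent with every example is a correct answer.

map_add(-4) | sort_desc | min

Check, running the answer program on each example:
  [21, 23, 0, -21, -15, -6, -50, -11, -20] -> [17, 19, -4, -25, -19, -10, -54, -15, -24] -> [19, 17, -4, -10, -15, -19, -24, -25, -54] -> -54
  [27, -38, -32, 46, 39, 45, 2] -> [23, -42, -36, 42, 35, 41, -2] -> [42, 41, 35, 23, -2, -36, -42] -> -42
  [21, -32, -44] -> [17, -36, -48] -> [17, -36, -48] -> -48
  [-46, 38, 45, 45, 17, -26] -> [-50, 34, 41, 41, 13, -30] -> [41, 41, 34, 13, -30, -50] -> -50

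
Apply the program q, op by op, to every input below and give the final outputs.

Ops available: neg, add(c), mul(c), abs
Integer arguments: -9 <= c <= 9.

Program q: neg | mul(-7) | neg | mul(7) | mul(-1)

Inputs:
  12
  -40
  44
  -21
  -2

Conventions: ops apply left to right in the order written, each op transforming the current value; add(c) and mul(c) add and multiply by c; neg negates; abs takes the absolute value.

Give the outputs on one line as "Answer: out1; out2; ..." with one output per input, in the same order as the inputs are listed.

Execution, op by op:
  12 -> -12 -> 84 -> -84 -> -588 -> 588
  -40 -> 40 -> -280 -> 280 -> 1960 -> -1960
  44 -> -44 -> 308 -> -308 -> -2156 -> 2156
  -21 -> 21 -> -147 -> 147 -> 1029 -> -1029
  -2 -> 2 -> -14 -> 14 -> 98 -> -98

588; -1960; 2156; -1029; -98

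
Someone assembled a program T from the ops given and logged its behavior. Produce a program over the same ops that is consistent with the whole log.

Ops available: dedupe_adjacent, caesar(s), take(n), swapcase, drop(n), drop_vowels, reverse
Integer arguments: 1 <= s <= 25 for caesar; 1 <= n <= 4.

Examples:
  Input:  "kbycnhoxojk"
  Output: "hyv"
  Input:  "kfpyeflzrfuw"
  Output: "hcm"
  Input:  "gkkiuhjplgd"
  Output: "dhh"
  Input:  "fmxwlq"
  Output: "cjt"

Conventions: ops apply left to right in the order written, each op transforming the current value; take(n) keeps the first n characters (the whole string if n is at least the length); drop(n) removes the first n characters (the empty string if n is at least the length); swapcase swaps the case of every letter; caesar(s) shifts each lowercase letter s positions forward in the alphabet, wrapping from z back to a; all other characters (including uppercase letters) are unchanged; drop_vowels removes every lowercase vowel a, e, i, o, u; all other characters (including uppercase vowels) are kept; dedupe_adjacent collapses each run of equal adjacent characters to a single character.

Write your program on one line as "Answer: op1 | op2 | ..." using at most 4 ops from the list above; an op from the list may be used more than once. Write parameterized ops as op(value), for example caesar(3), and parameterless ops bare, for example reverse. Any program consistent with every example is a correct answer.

caesar(23) | drop_vowels | take(3)

Check, running the answer program on each example:
  "kbycnhoxojk" -> "hyvzkelulgh" -> "hyvzkllgh" -> "hyv"
  "kfpyeflzrfuw" -> "hcmvbciwocrt" -> "hcmvbcwcrt" -> "hcm"
  "gkkiuhjplgd" -> "dhhfregmida" -> "dhhfrgmd" -> "dhh"
  "fmxwlq" -> "cjutin" -> "cjtn" -> "cjt"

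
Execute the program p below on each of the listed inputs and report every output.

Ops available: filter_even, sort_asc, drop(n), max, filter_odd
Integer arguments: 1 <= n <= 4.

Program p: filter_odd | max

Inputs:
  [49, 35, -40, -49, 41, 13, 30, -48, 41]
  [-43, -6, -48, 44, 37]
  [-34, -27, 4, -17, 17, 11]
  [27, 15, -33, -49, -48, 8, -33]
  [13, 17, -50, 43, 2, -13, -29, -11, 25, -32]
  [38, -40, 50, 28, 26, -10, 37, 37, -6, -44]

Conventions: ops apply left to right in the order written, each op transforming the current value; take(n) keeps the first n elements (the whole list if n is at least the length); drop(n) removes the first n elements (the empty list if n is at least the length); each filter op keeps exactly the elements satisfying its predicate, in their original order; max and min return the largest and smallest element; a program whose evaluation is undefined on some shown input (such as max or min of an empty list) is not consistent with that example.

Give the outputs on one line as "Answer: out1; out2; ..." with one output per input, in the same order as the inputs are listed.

Execution, op by op:
  [49, 35, -40, -49, 41, 13, 30, -48, 41] -> [49, 35, -49, 41, 13, 41] -> 49
  [-43, -6, -48, 44, 37] -> [-43, 37] -> 37
  [-34, -27, 4, -17, 17, 11] -> [-27, -17, 17, 11] -> 17
  [27, 15, -33, -49, -48, 8, -33] -> [27, 15, -33, -49, -33] -> 27
  [13, 17, -50, 43, 2, -13, -29, -11, 25, -32] -> [13, 17, 43, -13, -29, -11, 25] -> 43
  [38, -40, 50, 28, 26, -10, 37, 37, -6, -44] -> [37, 37] -> 37

49; 37; 17; 27; 43; 37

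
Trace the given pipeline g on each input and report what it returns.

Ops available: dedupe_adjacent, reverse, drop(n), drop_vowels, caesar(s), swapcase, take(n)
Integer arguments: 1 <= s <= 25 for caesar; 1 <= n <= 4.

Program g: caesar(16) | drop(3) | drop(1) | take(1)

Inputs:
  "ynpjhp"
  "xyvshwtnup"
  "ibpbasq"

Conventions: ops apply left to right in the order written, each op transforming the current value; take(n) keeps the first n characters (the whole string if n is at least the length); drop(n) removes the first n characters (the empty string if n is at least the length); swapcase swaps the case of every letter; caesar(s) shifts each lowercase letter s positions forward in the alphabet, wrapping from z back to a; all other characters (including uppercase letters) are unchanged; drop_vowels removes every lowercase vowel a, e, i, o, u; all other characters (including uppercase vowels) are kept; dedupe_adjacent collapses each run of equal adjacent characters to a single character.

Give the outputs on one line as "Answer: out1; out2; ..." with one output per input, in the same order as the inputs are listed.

"x"; "x"; "q"

Execution, op by op:
  "ynpjhp" -> "odfzxf" -> "zxf" -> "xf" -> "x"
  "xyvshwtnup" -> "nolixmjdkf" -> "ixmjdkf" -> "xmjdkf" -> "x"
  "ibpbasq" -> "yrfrqig" -> "rqig" -> "qig" -> "q"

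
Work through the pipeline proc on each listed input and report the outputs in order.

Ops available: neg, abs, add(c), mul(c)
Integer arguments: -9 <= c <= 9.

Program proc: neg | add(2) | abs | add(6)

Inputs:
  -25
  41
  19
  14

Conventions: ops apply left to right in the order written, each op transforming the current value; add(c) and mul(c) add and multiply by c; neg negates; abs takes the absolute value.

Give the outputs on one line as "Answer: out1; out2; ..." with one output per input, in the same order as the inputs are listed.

Execution, op by op:
  -25 -> 25 -> 27 -> 27 -> 33
  41 -> -41 -> -39 -> 39 -> 45
  19 -> -19 -> -17 -> 17 -> 23
  14 -> -14 -> -12 -> 12 -> 18

33; 45; 23; 18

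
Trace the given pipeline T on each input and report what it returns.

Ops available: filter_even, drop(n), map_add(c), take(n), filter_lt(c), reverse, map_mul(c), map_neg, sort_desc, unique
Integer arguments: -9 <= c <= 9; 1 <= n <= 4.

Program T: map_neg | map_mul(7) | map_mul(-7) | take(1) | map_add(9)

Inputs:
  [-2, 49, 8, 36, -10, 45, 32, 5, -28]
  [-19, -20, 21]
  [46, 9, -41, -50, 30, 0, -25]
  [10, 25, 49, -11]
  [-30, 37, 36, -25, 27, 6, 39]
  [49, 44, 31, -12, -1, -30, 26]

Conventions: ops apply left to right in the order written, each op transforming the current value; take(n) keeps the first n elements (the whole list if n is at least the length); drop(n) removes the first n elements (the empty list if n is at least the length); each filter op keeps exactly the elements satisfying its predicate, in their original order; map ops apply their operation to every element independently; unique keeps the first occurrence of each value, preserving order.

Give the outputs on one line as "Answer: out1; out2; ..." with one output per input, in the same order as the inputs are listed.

[-89]; [-922]; [2263]; [499]; [-1461]; [2410]

Execution, op by op:
  [-2, 49, 8, 36, -10, 45, 32, 5, -28] -> [2, -49, -8, -36, 10, -45, -32, -5, 28] -> [14, -343, -56, -252, 70, -315, -224, -35, 196] -> [-98, 2401, 392, 1764, -490, 2205, 1568, 245, -1372] -> [-98] -> [-89]
  [-19, -20, 21] -> [19, 20, -21] -> [133, 140, -147] -> [-931, -980, 1029] -> [-931] -> [-922]
  [46, 9, -41, -50, 30, 0, -25] -> [-46, -9, 41, 50, -30, 0, 25] -> [-322, -63, 287, 350, -210, 0, 175] -> [2254, 441, -2009, -2450, 1470, 0, -1225] -> [2254] -> [2263]
  [10, 25, 49, -11] -> [-10, -25, -49, 11] -> [-70, -175, -343, 77] -> [490, 1225, 2401, -539] -> [490] -> [499]
  [-30, 37, 36, -25, 27, 6, 39] -> [30, -37, -36, 25, -27, -6, -39] -> [210, -259, -252, 175, -189, -42, -273] -> [-1470, 1813, 1764, -1225, 1323, 294, 1911] -> [-1470] -> [-1461]
  [49, 44, 31, -12, -1, -30, 26] -> [-49, -44, -31, 12, 1, 30, -26] -> [-343, -308, -217, 84, 7, 210, -182] -> [2401, 2156, 1519, -588, -49, -1470, 1274] -> [2401] -> [2410]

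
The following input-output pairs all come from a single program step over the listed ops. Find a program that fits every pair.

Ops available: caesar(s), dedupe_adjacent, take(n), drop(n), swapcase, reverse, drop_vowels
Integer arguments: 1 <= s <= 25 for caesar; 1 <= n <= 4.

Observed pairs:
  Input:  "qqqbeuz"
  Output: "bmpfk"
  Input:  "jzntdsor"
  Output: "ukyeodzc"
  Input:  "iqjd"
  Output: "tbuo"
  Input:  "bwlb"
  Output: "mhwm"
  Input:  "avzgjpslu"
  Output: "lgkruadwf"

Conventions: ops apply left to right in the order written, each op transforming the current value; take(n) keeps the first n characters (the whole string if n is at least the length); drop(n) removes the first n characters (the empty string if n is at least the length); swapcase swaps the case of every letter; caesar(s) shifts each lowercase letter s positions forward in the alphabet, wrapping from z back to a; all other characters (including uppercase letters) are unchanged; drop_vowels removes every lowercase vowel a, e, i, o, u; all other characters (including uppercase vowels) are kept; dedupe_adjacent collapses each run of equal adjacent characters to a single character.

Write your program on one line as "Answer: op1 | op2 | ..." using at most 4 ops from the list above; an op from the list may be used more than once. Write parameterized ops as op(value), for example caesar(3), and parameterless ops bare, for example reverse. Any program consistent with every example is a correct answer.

caesar(11) | reverse | dedupe_adjacent | reverse

Check, running the answer program on each example:
  "qqqbeuz" -> "bbbmpfk" -> "kfpmbbb" -> "kfpmb" -> "bmpfk"
  "jzntdsor" -> "ukyeodzc" -> "czdoeyku" -> "czdoeyku" -> "ukyeodzc"
  "iqjd" -> "tbuo" -> "oubt" -> "oubt" -> "tbuo"
  "bwlb" -> "mhwm" -> "mwhm" -> "mwhm" -> "mhwm"
  "avzgjpslu" -> "lgkruadwf" -> "fwdaurkgl" -> "fwdaurkgl" -> "lgkruadwf"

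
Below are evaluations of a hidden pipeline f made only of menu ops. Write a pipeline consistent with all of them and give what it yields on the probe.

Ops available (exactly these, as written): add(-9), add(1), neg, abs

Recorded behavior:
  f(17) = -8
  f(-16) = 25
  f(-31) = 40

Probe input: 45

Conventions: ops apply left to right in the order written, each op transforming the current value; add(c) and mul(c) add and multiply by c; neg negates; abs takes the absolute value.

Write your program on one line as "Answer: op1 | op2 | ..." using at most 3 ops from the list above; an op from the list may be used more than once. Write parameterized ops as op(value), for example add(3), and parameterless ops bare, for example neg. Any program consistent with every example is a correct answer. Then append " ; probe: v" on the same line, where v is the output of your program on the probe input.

add(-9) | neg ; probe: -36

Check, running the answer program on each example:
  17 -> 8 -> -8
  -16 -> -25 -> 25
  -31 -> -40 -> 40
  probe: 45 -> 36 -> -36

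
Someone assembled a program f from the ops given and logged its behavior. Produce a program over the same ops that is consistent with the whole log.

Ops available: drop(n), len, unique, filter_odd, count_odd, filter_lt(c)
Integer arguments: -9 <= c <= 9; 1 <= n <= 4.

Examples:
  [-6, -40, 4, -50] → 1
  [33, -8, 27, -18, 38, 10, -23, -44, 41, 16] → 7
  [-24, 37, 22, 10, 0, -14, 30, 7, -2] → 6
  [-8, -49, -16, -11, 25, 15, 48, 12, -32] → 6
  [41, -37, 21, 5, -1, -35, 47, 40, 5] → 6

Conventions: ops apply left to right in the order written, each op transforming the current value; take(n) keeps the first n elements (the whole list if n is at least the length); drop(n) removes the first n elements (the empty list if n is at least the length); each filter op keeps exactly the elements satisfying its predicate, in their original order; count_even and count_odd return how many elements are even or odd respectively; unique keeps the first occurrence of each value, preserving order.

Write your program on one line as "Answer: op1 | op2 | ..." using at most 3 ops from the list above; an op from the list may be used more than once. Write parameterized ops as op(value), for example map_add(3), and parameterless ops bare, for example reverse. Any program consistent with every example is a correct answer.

drop(3) | len

Check, running the answer program on each example:
  [-6, -40, 4, -50] -> [-50] -> 1
  [33, -8, 27, -18, 38, 10, -23, -44, 41, 16] -> [-18, 38, 10, -23, -44, 41, 16] -> 7
  [-24, 37, 22, 10, 0, -14, 30, 7, -2] -> [10, 0, -14, 30, 7, -2] -> 6
  [-8, -49, -16, -11, 25, 15, 48, 12, -32] -> [-11, 25, 15, 48, 12, -32] -> 6
  [41, -37, 21, 5, -1, -35, 47, 40, 5] -> [5, -1, -35, 47, 40, 5] -> 6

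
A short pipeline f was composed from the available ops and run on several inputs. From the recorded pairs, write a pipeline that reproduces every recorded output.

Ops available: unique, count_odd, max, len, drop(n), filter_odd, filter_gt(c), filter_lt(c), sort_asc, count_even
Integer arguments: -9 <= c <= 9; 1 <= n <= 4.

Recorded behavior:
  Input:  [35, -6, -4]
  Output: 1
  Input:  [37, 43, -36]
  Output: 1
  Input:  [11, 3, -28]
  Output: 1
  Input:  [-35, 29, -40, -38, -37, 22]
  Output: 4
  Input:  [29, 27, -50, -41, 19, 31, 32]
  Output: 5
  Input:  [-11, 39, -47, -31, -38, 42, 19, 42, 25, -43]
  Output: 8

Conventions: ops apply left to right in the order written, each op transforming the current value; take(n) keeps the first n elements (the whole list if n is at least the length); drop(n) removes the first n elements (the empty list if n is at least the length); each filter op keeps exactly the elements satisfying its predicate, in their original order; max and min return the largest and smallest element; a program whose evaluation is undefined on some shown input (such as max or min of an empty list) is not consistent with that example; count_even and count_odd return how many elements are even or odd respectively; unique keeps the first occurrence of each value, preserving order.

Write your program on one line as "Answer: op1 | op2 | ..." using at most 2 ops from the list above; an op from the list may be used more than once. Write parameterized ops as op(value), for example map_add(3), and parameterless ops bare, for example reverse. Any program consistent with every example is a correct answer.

drop(2) | len

Check, running the answer program on each example:
  [35, -6, -4] -> [-4] -> 1
  [37, 43, -36] -> [-36] -> 1
  [11, 3, -28] -> [-28] -> 1
  [-35, 29, -40, -38, -37, 22] -> [-40, -38, -37, 22] -> 4
  [29, 27, -50, -41, 19, 31, 32] -> [-50, -41, 19, 31, 32] -> 5
  [-11, 39, -47, -31, -38, 42, 19, 42, 25, -43] -> [-47, -31, -38, 42, 19, 42, 25, -43] -> 8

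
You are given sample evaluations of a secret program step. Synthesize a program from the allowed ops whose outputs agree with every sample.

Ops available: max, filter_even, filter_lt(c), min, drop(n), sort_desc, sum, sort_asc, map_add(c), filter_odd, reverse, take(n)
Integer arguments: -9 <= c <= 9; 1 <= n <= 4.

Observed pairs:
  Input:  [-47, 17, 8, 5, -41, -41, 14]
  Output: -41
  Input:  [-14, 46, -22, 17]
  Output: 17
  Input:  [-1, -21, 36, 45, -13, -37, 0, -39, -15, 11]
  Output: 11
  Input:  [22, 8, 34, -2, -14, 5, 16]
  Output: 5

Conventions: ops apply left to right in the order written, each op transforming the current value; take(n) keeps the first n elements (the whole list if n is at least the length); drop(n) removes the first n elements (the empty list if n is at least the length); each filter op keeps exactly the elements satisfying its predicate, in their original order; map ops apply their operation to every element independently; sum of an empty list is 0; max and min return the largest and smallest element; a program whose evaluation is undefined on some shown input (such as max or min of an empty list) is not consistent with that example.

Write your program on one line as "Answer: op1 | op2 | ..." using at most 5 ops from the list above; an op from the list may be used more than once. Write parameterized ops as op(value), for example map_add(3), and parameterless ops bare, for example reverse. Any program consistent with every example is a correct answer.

filter_odd | reverse | take(1) | min

Check, running the answer program on each example:
  [-47, 17, 8, 5, -41, -41, 14] -> [-47, 17, 5, -41, -41] -> [-41, -41, 5, 17, -47] -> [-41] -> -41
  [-14, 46, -22, 17] -> [17] -> [17] -> [17] -> 17
  [-1, -21, 36, 45, -13, -37, 0, -39, -15, 11] -> [-1, -21, 45, -13, -37, -39, -15, 11] -> [11, -15, -39, -37, -13, 45, -21, -1] -> [11] -> 11
  [22, 8, 34, -2, -14, 5, 16] -> [5] -> [5] -> [5] -> 5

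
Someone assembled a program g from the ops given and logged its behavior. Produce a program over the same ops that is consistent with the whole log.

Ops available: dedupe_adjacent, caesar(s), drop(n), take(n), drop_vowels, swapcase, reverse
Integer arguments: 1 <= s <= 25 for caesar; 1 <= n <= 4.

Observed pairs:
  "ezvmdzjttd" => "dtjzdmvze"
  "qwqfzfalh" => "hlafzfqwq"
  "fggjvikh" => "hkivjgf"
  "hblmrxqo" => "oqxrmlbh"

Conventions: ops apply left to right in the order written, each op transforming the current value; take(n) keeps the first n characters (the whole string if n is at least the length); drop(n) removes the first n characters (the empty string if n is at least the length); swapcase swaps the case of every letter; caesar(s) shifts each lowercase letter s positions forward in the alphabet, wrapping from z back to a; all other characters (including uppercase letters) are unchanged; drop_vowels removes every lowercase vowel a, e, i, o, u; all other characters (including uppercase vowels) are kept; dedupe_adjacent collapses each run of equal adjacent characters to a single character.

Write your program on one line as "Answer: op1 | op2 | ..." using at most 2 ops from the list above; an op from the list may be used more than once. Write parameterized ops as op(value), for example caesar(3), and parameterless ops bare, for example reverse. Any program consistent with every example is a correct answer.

dedupe_adjacent | reverse

Check, running the answer program on each example:
  "ezvmdzjttd" -> "ezvmdzjtd" -> "dtjzdmvze"
  "qwqfzfalh" -> "qwqfzfalh" -> "hlafzfqwq"
  "fggjvikh" -> "fgjvikh" -> "hkivjgf"
  "hblmrxqo" -> "hblmrxqo" -> "oqxrmlbh"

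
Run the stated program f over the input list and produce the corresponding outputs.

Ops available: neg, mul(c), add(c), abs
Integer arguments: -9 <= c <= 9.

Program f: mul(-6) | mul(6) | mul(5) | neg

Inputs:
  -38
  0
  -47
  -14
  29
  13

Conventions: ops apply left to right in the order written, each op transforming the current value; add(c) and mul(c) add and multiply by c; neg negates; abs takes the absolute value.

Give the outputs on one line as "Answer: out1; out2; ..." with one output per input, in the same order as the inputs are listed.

Execution, op by op:
  -38 -> 228 -> 1368 -> 6840 -> -6840
  0 -> 0 -> 0 -> 0 -> 0
  -47 -> 282 -> 1692 -> 8460 -> -8460
  -14 -> 84 -> 504 -> 2520 -> -2520
  29 -> -174 -> -1044 -> -5220 -> 5220
  13 -> -78 -> -468 -> -2340 -> 2340

-6840; 0; -8460; -2520; 5220; 2340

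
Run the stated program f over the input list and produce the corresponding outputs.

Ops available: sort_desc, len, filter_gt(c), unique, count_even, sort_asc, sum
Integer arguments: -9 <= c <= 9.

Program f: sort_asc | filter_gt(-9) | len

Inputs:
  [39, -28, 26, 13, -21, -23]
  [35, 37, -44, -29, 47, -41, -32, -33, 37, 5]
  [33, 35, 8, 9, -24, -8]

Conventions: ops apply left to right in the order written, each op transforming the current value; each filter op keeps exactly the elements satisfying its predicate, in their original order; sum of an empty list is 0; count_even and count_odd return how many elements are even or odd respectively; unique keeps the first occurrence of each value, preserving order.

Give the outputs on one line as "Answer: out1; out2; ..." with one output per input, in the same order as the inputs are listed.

Execution, op by op:
  [39, -28, 26, 13, -21, -23] -> [-28, -23, -21, 13, 26, 39] -> [13, 26, 39] -> 3
  [35, 37, -44, -29, 47, -41, -32, -33, 37, 5] -> [-44, -41, -33, -32, -29, 5, 35, 37, 37, 47] -> [5, 35, 37, 37, 47] -> 5
  [33, 35, 8, 9, -24, -8] -> [-24, -8, 8, 9, 33, 35] -> [-8, 8, 9, 33, 35] -> 5

3; 5; 5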